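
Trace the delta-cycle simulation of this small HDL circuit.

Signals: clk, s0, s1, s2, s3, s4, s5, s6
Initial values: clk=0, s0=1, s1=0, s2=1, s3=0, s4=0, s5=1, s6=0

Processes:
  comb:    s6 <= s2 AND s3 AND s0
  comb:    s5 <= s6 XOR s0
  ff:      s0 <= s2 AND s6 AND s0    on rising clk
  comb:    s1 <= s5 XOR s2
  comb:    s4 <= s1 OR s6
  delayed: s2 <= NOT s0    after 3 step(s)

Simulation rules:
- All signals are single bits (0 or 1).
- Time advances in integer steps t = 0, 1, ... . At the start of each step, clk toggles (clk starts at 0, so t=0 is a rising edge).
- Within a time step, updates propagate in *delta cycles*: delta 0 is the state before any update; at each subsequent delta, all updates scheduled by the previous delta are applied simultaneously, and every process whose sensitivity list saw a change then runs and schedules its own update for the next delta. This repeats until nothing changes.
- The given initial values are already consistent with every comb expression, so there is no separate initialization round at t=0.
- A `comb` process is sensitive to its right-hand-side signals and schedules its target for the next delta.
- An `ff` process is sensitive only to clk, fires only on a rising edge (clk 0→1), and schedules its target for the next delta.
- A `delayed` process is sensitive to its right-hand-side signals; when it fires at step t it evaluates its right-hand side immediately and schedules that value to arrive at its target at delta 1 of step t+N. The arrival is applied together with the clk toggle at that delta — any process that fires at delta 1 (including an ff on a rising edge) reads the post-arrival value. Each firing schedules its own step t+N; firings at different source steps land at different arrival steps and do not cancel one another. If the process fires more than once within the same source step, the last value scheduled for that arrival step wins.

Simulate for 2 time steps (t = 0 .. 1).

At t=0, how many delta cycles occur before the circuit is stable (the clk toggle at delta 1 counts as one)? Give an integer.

[bits: s5,clk,s0,s6,s1,s2,s3,s4]
t=0: Δ0=10100100 Δ1=11100100 Δ2=11000100 Δ3=01000100 Δ4=01001100 Δ5=01001101 | 5Δ
t=1: Δ0=01001101 Δ1=00001101 | 1Δ

5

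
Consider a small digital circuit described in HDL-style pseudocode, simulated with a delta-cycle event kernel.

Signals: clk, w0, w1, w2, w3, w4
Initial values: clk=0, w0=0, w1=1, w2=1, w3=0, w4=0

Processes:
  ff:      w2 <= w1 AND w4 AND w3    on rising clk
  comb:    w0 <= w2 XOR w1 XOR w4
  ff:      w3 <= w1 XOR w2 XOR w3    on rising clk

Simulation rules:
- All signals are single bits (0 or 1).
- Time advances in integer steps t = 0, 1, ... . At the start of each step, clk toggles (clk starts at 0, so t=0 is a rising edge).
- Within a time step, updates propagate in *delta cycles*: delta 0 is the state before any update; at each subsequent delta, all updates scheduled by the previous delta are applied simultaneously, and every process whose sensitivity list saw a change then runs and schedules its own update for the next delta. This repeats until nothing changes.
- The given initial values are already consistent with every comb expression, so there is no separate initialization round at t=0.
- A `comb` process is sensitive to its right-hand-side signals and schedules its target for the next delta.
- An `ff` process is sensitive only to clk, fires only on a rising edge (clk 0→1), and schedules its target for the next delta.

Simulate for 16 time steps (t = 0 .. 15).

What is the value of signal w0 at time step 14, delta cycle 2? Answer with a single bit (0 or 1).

t0.Δ0 w3=0 w1=1 w4=0 clk=0 w2=1 w0=0
t0.Δ1 w3=0 w1=1 w4=0 clk=1 w2=1 w0=0
t0.Δ2 w3=0 w1=1 w4=0 clk=1 w2=0 w0=0
t0.Δ3 w3=0 w1=1 w4=0 clk=1 w2=0 w0=1
t1.Δ0 w3=0 w1=1 w4=0 clk=1 w2=0 w0=1
t1.Δ1 w3=0 w1=1 w4=0 clk=0 w2=0 w0=1
t2.Δ0 w3=0 w1=1 w4=0 clk=0 w2=0 w0=1
t2.Δ1 w3=0 w1=1 w4=0 clk=1 w2=0 w0=1
t2.Δ2 w3=1 w1=1 w4=0 clk=1 w2=0 w0=1
t3.Δ0 w3=1 w1=1 w4=0 clk=1 w2=0 w0=1
t3.Δ1 w3=1 w1=1 w4=0 clk=0 w2=0 w0=1
t4.Δ0 w3=1 w1=1 w4=0 clk=0 w2=0 w0=1
t4.Δ1 w3=1 w1=1 w4=0 clk=1 w2=0 w0=1
t4.Δ2 w3=0 w1=1 w4=0 clk=1 w2=0 w0=1
t5.Δ0 w3=0 w1=1 w4=0 clk=1 w2=0 w0=1
t5.Δ1 w3=0 w1=1 w4=0 clk=0 w2=0 w0=1
t6.Δ0 w3=0 w1=1 w4=0 clk=0 w2=0 w0=1
t6.Δ1 w3=0 w1=1 w4=0 clk=1 w2=0 w0=1
t6.Δ2 w3=1 w1=1 w4=0 clk=1 w2=0 w0=1
t7.Δ0 w3=1 w1=1 w4=0 clk=1 w2=0 w0=1
t7.Δ1 w3=1 w1=1 w4=0 clk=0 w2=0 w0=1
t8.Δ0 w3=1 w1=1 w4=0 clk=0 w2=0 w0=1
t8.Δ1 w3=1 w1=1 w4=0 clk=1 w2=0 w0=1
t8.Δ2 w3=0 w1=1 w4=0 clk=1 w2=0 w0=1
t9.Δ0 w3=0 w1=1 w4=0 clk=1 w2=0 w0=1
t9.Δ1 w3=0 w1=1 w4=0 clk=0 w2=0 w0=1
t10.Δ0 w3=0 w1=1 w4=0 clk=0 w2=0 w0=1
t10.Δ1 w3=0 w1=1 w4=0 clk=1 w2=0 w0=1
t10.Δ2 w3=1 w1=1 w4=0 clk=1 w2=0 w0=1
t11.Δ0 w3=1 w1=1 w4=0 clk=1 w2=0 w0=1
t11.Δ1 w3=1 w1=1 w4=0 clk=0 w2=0 w0=1
t12.Δ0 w3=1 w1=1 w4=0 clk=0 w2=0 w0=1
t12.Δ1 w3=1 w1=1 w4=0 clk=1 w2=0 w0=1
t12.Δ2 w3=0 w1=1 w4=0 clk=1 w2=0 w0=1
t13.Δ0 w3=0 w1=1 w4=0 clk=1 w2=0 w0=1
t13.Δ1 w3=0 w1=1 w4=0 clk=0 w2=0 w0=1
t14.Δ0 w3=0 w1=1 w4=0 clk=0 w2=0 w0=1
t14.Δ1 w3=0 w1=1 w4=0 clk=1 w2=0 w0=1
t14.Δ2 w3=1 w1=1 w4=0 clk=1 w2=0 w0=1
t15.Δ0 w3=1 w1=1 w4=0 clk=1 w2=0 w0=1
t15.Δ1 w3=1 w1=1 w4=0 clk=0 w2=0 w0=1

1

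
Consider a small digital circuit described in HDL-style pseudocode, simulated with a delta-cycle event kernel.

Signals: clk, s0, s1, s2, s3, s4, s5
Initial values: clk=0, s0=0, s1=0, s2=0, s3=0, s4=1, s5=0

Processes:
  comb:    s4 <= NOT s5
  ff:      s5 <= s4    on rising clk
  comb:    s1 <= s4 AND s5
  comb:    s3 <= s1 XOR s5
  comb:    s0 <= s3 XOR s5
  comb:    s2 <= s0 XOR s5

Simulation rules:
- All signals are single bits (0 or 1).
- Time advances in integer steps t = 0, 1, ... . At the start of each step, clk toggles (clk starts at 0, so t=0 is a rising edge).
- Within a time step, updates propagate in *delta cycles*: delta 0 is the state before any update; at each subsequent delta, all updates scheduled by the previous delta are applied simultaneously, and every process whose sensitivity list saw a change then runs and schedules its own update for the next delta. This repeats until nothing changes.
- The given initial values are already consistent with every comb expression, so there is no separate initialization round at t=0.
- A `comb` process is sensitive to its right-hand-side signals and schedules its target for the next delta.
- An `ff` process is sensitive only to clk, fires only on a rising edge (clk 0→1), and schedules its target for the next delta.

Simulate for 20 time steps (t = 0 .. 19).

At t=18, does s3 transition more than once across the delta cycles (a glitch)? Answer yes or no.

t0.Δ0 s2=0 s4=1 s1=0 s3=0 s0=0 clk=0 s5=0
t0.Δ1 s2=0 s4=1 s1=0 s3=0 s0=0 clk=1 s5=0
t0.Δ2 s2=0 s4=1 s1=0 s3=0 s0=0 clk=1 s5=1
t0.Δ3 s2=1 s4=0 s1=1 s3=1 s0=1 clk=1 s5=1
t0.Δ4 s2=0 s4=0 s1=0 s3=0 s0=0 clk=1 s5=1
t0.Δ5 s2=1 s4=0 s1=0 s3=1 s0=1 clk=1 s5=1
t0.Δ6 s2=0 s4=0 s1=0 s3=1 s0=0 clk=1 s5=1
t0.Δ7 s2=1 s4=0 s1=0 s3=1 s0=0 clk=1 s5=1
t1.Δ0 s2=1 s4=0 s1=0 s3=1 s0=0 clk=1 s5=1
t1.Δ1 s2=1 s4=0 s1=0 s3=1 s0=0 clk=0 s5=1
t2.Δ0 s2=1 s4=0 s1=0 s3=1 s0=0 clk=0 s5=1
t2.Δ1 s2=1 s4=0 s1=0 s3=1 s0=0 clk=1 s5=1
t2.Δ2 s2=1 s4=0 s1=0 s3=1 s0=0 clk=1 s5=0
t2.Δ3 s2=0 s4=1 s1=0 s3=0 s0=1 clk=1 s5=0
t2.Δ4 s2=1 s4=1 s1=0 s3=0 s0=0 clk=1 s5=0
t2.Δ5 s2=0 s4=1 s1=0 s3=0 s0=0 clk=1 s5=0
t3.Δ0 s2=0 s4=1 s1=0 s3=0 s0=0 clk=1 s5=0
t3.Δ1 s2=0 s4=1 s1=0 s3=0 s0=0 clk=0 s5=0
t4.Δ0 s2=0 s4=1 s1=0 s3=0 s0=0 clk=0 s5=0
t4.Δ1 s2=0 s4=1 s1=0 s3=0 s0=0 clk=1 s5=0
t4.Δ2 s2=0 s4=1 s1=0 s3=0 s0=0 clk=1 s5=1
t4.Δ3 s2=1 s4=0 s1=1 s3=1 s0=1 clk=1 s5=1
t4.Δ4 s2=0 s4=0 s1=0 s3=0 s0=0 clk=1 s5=1
t4.Δ5 s2=1 s4=0 s1=0 s3=1 s0=1 clk=1 s5=1
t4.Δ6 s2=0 s4=0 s1=0 s3=1 s0=0 clk=1 s5=1
t4.Δ7 s2=1 s4=0 s1=0 s3=1 s0=0 clk=1 s5=1
t5.Δ0 s2=1 s4=0 s1=0 s3=1 s0=0 clk=1 s5=1
t5.Δ1 s2=1 s4=0 s1=0 s3=1 s0=0 clk=0 s5=1
t6.Δ0 s2=1 s4=0 s1=0 s3=1 s0=0 clk=0 s5=1
t6.Δ1 s2=1 s4=0 s1=0 s3=1 s0=0 clk=1 s5=1
t6.Δ2 s2=1 s4=0 s1=0 s3=1 s0=0 clk=1 s5=0
t6.Δ3 s2=0 s4=1 s1=0 s3=0 s0=1 clk=1 s5=0
t6.Δ4 s2=1 s4=1 s1=0 s3=0 s0=0 clk=1 s5=0
t6.Δ5 s2=0 s4=1 s1=0 s3=0 s0=0 clk=1 s5=0
t7.Δ0 s2=0 s4=1 s1=0 s3=0 s0=0 clk=1 s5=0
t7.Δ1 s2=0 s4=1 s1=0 s3=0 s0=0 clk=0 s5=0
t8.Δ0 s2=0 s4=1 s1=0 s3=0 s0=0 clk=0 s5=0
t8.Δ1 s2=0 s4=1 s1=0 s3=0 s0=0 clk=1 s5=0
t8.Δ2 s2=0 s4=1 s1=0 s3=0 s0=0 clk=1 s5=1
t8.Δ3 s2=1 s4=0 s1=1 s3=1 s0=1 clk=1 s5=1
t8.Δ4 s2=0 s4=0 s1=0 s3=0 s0=0 clk=1 s5=1
t8.Δ5 s2=1 s4=0 s1=0 s3=1 s0=1 clk=1 s5=1
t8.Δ6 s2=0 s4=0 s1=0 s3=1 s0=0 clk=1 s5=1
t8.Δ7 s2=1 s4=0 s1=0 s3=1 s0=0 clk=1 s5=1
t9.Δ0 s2=1 s4=0 s1=0 s3=1 s0=0 clk=1 s5=1
t9.Δ1 s2=1 s4=0 s1=0 s3=1 s0=0 clk=0 s5=1
t10.Δ0 s2=1 s4=0 s1=0 s3=1 s0=0 clk=0 s5=1
t10.Δ1 s2=1 s4=0 s1=0 s3=1 s0=0 clk=1 s5=1
t10.Δ2 s2=1 s4=0 s1=0 s3=1 s0=0 clk=1 s5=0
t10.Δ3 s2=0 s4=1 s1=0 s3=0 s0=1 clk=1 s5=0
t10.Δ4 s2=1 s4=1 s1=0 s3=0 s0=0 clk=1 s5=0
t10.Δ5 s2=0 s4=1 s1=0 s3=0 s0=0 clk=1 s5=0
t11.Δ0 s2=0 s4=1 s1=0 s3=0 s0=0 clk=1 s5=0
t11.Δ1 s2=0 s4=1 s1=0 s3=0 s0=0 clk=0 s5=0
t12.Δ0 s2=0 s4=1 s1=0 s3=0 s0=0 clk=0 s5=0
t12.Δ1 s2=0 s4=1 s1=0 s3=0 s0=0 clk=1 s5=0
t12.Δ2 s2=0 s4=1 s1=0 s3=0 s0=0 clk=1 s5=1
t12.Δ3 s2=1 s4=0 s1=1 s3=1 s0=1 clk=1 s5=1
t12.Δ4 s2=0 s4=0 s1=0 s3=0 s0=0 clk=1 s5=1
t12.Δ5 s2=1 s4=0 s1=0 s3=1 s0=1 clk=1 s5=1
t12.Δ6 s2=0 s4=0 s1=0 s3=1 s0=0 clk=1 s5=1
t12.Δ7 s2=1 s4=0 s1=0 s3=1 s0=0 clk=1 s5=1
t13.Δ0 s2=1 s4=0 s1=0 s3=1 s0=0 clk=1 s5=1
t13.Δ1 s2=1 s4=0 s1=0 s3=1 s0=0 clk=0 s5=1
t14.Δ0 s2=1 s4=0 s1=0 s3=1 s0=0 clk=0 s5=1
t14.Δ1 s2=1 s4=0 s1=0 s3=1 s0=0 clk=1 s5=1
t14.Δ2 s2=1 s4=0 s1=0 s3=1 s0=0 clk=1 s5=0
t14.Δ3 s2=0 s4=1 s1=0 s3=0 s0=1 clk=1 s5=0
t14.Δ4 s2=1 s4=1 s1=0 s3=0 s0=0 clk=1 s5=0
t14.Δ5 s2=0 s4=1 s1=0 s3=0 s0=0 clk=1 s5=0
t15.Δ0 s2=0 s4=1 s1=0 s3=0 s0=0 clk=1 s5=0
t15.Δ1 s2=0 s4=1 s1=0 s3=0 s0=0 clk=0 s5=0
t16.Δ0 s2=0 s4=1 s1=0 s3=0 s0=0 clk=0 s5=0
t16.Δ1 s2=0 s4=1 s1=0 s3=0 s0=0 clk=1 s5=0
t16.Δ2 s2=0 s4=1 s1=0 s3=0 s0=0 clk=1 s5=1
t16.Δ3 s2=1 s4=0 s1=1 s3=1 s0=1 clk=1 s5=1
t16.Δ4 s2=0 s4=0 s1=0 s3=0 s0=0 clk=1 s5=1
t16.Δ5 s2=1 s4=0 s1=0 s3=1 s0=1 clk=1 s5=1
t16.Δ6 s2=0 s4=0 s1=0 s3=1 s0=0 clk=1 s5=1
t16.Δ7 s2=1 s4=0 s1=0 s3=1 s0=0 clk=1 s5=1
t17.Δ0 s2=1 s4=0 s1=0 s3=1 s0=0 clk=1 s5=1
t17.Δ1 s2=1 s4=0 s1=0 s3=1 s0=0 clk=0 s5=1
t18.Δ0 s2=1 s4=0 s1=0 s3=1 s0=0 clk=0 s5=1
t18.Δ1 s2=1 s4=0 s1=0 s3=1 s0=0 clk=1 s5=1
t18.Δ2 s2=1 s4=0 s1=0 s3=1 s0=0 clk=1 s5=0
t18.Δ3 s2=0 s4=1 s1=0 s3=0 s0=1 clk=1 s5=0
t18.Δ4 s2=1 s4=1 s1=0 s3=0 s0=0 clk=1 s5=0
t18.Δ5 s2=0 s4=1 s1=0 s3=0 s0=0 clk=1 s5=0
t19.Δ0 s2=0 s4=1 s1=0 s3=0 s0=0 clk=1 s5=0
t19.Δ1 s2=0 s4=1 s1=0 s3=0 s0=0 clk=0 s5=0

no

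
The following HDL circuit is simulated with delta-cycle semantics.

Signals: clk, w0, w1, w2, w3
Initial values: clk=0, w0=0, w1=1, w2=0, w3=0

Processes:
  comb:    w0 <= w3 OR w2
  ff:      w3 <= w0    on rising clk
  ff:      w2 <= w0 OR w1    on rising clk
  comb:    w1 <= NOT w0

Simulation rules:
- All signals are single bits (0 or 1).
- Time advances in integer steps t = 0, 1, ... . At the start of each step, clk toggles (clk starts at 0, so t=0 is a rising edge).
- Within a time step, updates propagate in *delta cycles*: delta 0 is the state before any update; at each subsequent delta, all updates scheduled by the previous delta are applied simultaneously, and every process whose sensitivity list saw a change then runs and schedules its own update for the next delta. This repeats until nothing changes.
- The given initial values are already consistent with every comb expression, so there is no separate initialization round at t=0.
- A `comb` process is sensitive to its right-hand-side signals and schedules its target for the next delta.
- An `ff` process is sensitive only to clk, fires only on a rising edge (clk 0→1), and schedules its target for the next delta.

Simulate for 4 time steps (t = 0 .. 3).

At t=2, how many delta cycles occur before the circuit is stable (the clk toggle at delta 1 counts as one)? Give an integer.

t=0 Δ0: w2=0 w0=0 clk=0 w1=1 w3=0
  Δ1: clk:0→1
  Δ2: w2:0→1
  Δ3: w0:0→1
  Δ4: w1:1→0
  (4Δ to stable)
t=1 Δ0: w2=1 w0=1 clk=1 w1=0 w3=0
  Δ1: clk:1→0
  (1Δ to stable)
t=2 Δ0: w2=1 w0=1 clk=0 w1=0 w3=0
  Δ1: clk:0→1
  Δ2: w3:0→1
  (2Δ to stable)
t=3 Δ0: w2=1 w0=1 clk=1 w1=0 w3=1
  Δ1: clk:1→0
  (1Δ to stable)

2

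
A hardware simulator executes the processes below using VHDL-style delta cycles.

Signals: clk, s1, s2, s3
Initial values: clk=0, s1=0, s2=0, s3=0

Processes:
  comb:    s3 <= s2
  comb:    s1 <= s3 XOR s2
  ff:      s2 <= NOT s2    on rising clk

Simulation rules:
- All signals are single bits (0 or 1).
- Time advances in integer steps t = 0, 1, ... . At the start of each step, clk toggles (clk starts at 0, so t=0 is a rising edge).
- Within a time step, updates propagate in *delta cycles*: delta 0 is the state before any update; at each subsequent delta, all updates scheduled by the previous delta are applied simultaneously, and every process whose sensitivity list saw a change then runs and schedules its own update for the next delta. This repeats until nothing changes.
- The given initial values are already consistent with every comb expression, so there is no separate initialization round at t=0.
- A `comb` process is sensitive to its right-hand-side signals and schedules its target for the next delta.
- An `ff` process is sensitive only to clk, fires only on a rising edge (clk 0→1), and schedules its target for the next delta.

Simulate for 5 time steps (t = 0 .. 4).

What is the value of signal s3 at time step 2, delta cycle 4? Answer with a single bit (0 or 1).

0

t0.Δ0 s1=0 s3=0 s2=0 clk=0
t0.Δ1 s1=0 s3=0 s2=0 clk=1
t0.Δ2 s1=0 s3=0 s2=1 clk=1
t0.Δ3 s1=1 s3=1 s2=1 clk=1
t0.Δ4 s1=0 s3=1 s2=1 clk=1
t1.Δ0 s1=0 s3=1 s2=1 clk=1
t1.Δ1 s1=0 s3=1 s2=1 clk=0
t2.Δ0 s1=0 s3=1 s2=1 clk=0
t2.Δ1 s1=0 s3=1 s2=1 clk=1
t2.Δ2 s1=0 s3=1 s2=0 clk=1
t2.Δ3 s1=1 s3=0 s2=0 clk=1
t2.Δ4 s1=0 s3=0 s2=0 clk=1
t3.Δ0 s1=0 s3=0 s2=0 clk=1
t3.Δ1 s1=0 s3=0 s2=0 clk=0
t4.Δ0 s1=0 s3=0 s2=0 clk=0
t4.Δ1 s1=0 s3=0 s2=0 clk=1
t4.Δ2 s1=0 s3=0 s2=1 clk=1
t4.Δ3 s1=1 s3=1 s2=1 clk=1
t4.Δ4 s1=0 s3=1 s2=1 clk=1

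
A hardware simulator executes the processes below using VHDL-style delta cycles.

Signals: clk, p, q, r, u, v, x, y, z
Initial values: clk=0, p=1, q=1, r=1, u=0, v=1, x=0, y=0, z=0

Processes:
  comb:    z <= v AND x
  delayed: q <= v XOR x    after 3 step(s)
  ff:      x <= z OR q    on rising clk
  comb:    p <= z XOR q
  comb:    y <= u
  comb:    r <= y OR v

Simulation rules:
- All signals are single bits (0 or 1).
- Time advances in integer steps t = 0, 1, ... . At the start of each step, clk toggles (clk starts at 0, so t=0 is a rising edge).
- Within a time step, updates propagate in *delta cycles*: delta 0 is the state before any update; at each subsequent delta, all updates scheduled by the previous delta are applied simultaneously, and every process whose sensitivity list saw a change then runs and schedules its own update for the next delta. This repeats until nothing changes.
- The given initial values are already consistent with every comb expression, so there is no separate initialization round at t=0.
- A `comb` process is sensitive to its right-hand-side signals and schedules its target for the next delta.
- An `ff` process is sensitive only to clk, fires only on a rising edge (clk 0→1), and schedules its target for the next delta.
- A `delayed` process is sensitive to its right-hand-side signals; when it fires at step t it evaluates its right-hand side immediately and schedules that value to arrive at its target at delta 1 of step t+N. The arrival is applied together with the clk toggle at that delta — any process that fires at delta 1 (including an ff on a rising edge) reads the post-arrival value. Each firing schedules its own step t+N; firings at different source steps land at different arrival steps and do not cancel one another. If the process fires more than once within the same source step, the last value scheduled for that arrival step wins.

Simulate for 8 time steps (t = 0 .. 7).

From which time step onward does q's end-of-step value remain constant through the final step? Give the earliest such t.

t=0 Δ0: p=1 u=0 y=0 v=1 q=1 x=0 clk=0 z=0 r=1
  Δ1: clk:0→1
  Δ2: x:0→1
  Δ3: z:0→1
  Δ4: p:1→0
  (4Δ to stable)
t=1 Δ0: p=0 u=0 y=0 v=1 q=1 x=1 clk=1 z=1 r=1
  Δ1: clk:1→0
  (1Δ to stable)
t=2 Δ0: p=0 u=0 y=0 v=1 q=1 x=1 clk=0 z=1 r=1
  Δ1: clk:0→1
  (1Δ to stable)
t=3 Δ0: p=0 u=0 y=0 v=1 q=1 x=1 clk=1 z=1 r=1
  Δ1: q:1→0, clk:1→0
  Δ2: p:0→1
  (2Δ to stable)
t=4 Δ0: p=1 u=0 y=0 v=1 q=0 x=1 clk=0 z=1 r=1
  Δ1: clk:0→1
  (1Δ to stable)
t=5 Δ0: p=1 u=0 y=0 v=1 q=0 x=1 clk=1 z=1 r=1
  Δ1: clk:1→0
  (1Δ to stable)
t=6 Δ0: p=1 u=0 y=0 v=1 q=0 x=1 clk=0 z=1 r=1
  Δ1: clk:0→1
  (1Δ to stable)
t=7 Δ0: p=1 u=0 y=0 v=1 q=0 x=1 clk=1 z=1 r=1
  Δ1: clk:1→0
  (1Δ to stable)

3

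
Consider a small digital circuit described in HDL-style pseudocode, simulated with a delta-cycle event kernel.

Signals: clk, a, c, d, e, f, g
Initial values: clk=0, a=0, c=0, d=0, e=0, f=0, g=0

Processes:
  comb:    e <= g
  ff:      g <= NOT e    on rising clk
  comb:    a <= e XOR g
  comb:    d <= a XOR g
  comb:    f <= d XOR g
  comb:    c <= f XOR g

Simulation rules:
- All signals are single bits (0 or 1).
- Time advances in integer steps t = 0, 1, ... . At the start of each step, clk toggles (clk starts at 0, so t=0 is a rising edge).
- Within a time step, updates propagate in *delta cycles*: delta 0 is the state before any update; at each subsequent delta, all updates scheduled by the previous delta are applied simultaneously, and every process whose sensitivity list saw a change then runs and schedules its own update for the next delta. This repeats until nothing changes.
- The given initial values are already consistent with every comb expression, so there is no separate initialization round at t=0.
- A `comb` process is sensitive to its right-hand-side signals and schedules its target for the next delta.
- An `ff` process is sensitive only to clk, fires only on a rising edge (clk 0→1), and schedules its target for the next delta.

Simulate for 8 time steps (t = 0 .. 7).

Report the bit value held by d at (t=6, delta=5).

[bits: e,d,f,c,a,g,clk]
t=0: Δ0=0000000 Δ1=0000001 Δ2=0000011 Δ3=1111111 Δ4=1000011 Δ5=1111011 Δ6=1100011 Δ7=1101011 | 7Δ
t=1: Δ0=1101011 Δ1=1101010 | 1Δ
t=2: Δ0=1101010 Δ1=1101011 Δ2=1101001 Δ3=0010101 Δ4=0101001 Δ5=0010001 Δ6=0001001 Δ7=0000001 | 7Δ
t=3: Δ0=0000001 Δ1=0000000 | 1Δ
t=4: Δ0=0000000 Δ1=0000001 Δ2=0000011 Δ3=1111111 Δ4=1000011 Δ5=1111011 Δ6=1100011 Δ7=1101011 | 7Δ
t=5: Δ0=1101011 Δ1=1101010 | 1Δ
t=6: Δ0=1101010 Δ1=1101011 Δ2=1101001 Δ3=0010101 Δ4=0101001 Δ5=0010001 Δ6=0001001 Δ7=0000001 | 7Δ
t=7: Δ0=0000001 Δ1=0000000 | 1Δ

0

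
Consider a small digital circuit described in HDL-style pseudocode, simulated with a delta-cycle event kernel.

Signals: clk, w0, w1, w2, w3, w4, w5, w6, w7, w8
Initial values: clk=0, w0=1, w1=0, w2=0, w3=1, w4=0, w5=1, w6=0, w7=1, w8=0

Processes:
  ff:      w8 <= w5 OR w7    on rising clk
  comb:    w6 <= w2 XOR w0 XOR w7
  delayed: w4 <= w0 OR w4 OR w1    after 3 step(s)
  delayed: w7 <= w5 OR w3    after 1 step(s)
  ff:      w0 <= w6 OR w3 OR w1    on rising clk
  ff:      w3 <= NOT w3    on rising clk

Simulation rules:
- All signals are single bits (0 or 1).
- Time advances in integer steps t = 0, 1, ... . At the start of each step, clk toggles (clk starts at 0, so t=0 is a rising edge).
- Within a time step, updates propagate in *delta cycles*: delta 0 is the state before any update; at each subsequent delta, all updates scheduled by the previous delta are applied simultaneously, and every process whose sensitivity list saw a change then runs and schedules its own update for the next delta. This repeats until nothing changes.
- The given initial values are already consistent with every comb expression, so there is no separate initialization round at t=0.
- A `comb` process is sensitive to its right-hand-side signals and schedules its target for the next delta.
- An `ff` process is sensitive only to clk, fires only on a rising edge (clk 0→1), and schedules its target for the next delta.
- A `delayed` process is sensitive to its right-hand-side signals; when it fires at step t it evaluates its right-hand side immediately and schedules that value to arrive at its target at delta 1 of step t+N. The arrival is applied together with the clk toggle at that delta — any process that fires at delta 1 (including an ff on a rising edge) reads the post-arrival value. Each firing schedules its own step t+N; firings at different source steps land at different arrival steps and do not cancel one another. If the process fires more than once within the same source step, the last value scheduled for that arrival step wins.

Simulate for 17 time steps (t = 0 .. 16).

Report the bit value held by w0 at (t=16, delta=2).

1

t0.Δ0 w0=1 w8=0 clk=0 w2=0 w5=1 w1=0 w4=0 w7=1 w6=0 w3=1
t0.Δ1 w0=1 w8=0 clk=1 w2=0 w5=1 w1=0 w4=0 w7=1 w6=0 w3=1
t0.Δ2 w0=1 w8=1 clk=1 w2=0 w5=1 w1=0 w4=0 w7=1 w6=0 w3=0
t1.Δ0 w0=1 w8=1 clk=1 w2=0 w5=1 w1=0 w4=0 w7=1 w6=0 w3=0
t1.Δ1 w0=1 w8=1 clk=0 w2=0 w5=1 w1=0 w4=0 w7=1 w6=0 w3=0
t2.Δ0 w0=1 w8=1 clk=0 w2=0 w5=1 w1=0 w4=0 w7=1 w6=0 w3=0
t2.Δ1 w0=1 w8=1 clk=1 w2=0 w5=1 w1=0 w4=0 w7=1 w6=0 w3=0
t2.Δ2 w0=0 w8=1 clk=1 w2=0 w5=1 w1=0 w4=0 w7=1 w6=0 w3=1
t2.Δ3 w0=0 w8=1 clk=1 w2=0 w5=1 w1=0 w4=0 w7=1 w6=1 w3=1
t3.Δ0 w0=0 w8=1 clk=1 w2=0 w5=1 w1=0 w4=0 w7=1 w6=1 w3=1
t3.Δ1 w0=0 w8=1 clk=0 w2=0 w5=1 w1=0 w4=0 w7=1 w6=1 w3=1
t4.Δ0 w0=0 w8=1 clk=0 w2=0 w5=1 w1=0 w4=0 w7=1 w6=1 w3=1
t4.Δ1 w0=0 w8=1 clk=1 w2=0 w5=1 w1=0 w4=0 w7=1 w6=1 w3=1
t4.Δ2 w0=1 w8=1 clk=1 w2=0 w5=1 w1=0 w4=0 w7=1 w6=1 w3=0
t4.Δ3 w0=1 w8=1 clk=1 w2=0 w5=1 w1=0 w4=0 w7=1 w6=0 w3=0
t5.Δ0 w0=1 w8=1 clk=1 w2=0 w5=1 w1=0 w4=0 w7=1 w6=0 w3=0
t5.Δ1 w0=1 w8=1 clk=0 w2=0 w5=1 w1=0 w4=0 w7=1 w6=0 w3=0
t6.Δ0 w0=1 w8=1 clk=0 w2=0 w5=1 w1=0 w4=0 w7=1 w6=0 w3=0
t6.Δ1 w0=1 w8=1 clk=1 w2=0 w5=1 w1=0 w4=0 w7=1 w6=0 w3=0
t6.Δ2 w0=0 w8=1 clk=1 w2=0 w5=1 w1=0 w4=0 w7=1 w6=0 w3=1
t6.Δ3 w0=0 w8=1 clk=1 w2=0 w5=1 w1=0 w4=0 w7=1 w6=1 w3=1
t7.Δ0 w0=0 w8=1 clk=1 w2=0 w5=1 w1=0 w4=0 w7=1 w6=1 w3=1
t7.Δ1 w0=0 w8=1 clk=0 w2=0 w5=1 w1=0 w4=1 w7=1 w6=1 w3=1
t8.Δ0 w0=0 w8=1 clk=0 w2=0 w5=1 w1=0 w4=1 w7=1 w6=1 w3=1
t8.Δ1 w0=0 w8=1 clk=1 w2=0 w5=1 w1=0 w4=1 w7=1 w6=1 w3=1
t8.Δ2 w0=1 w8=1 clk=1 w2=0 w5=1 w1=0 w4=1 w7=1 w6=1 w3=0
t8.Δ3 w0=1 w8=1 clk=1 w2=0 w5=1 w1=0 w4=1 w7=1 w6=0 w3=0
t9.Δ0 w0=1 w8=1 clk=1 w2=0 w5=1 w1=0 w4=1 w7=1 w6=0 w3=0
t9.Δ1 w0=1 w8=1 clk=0 w2=0 w5=1 w1=0 w4=0 w7=1 w6=0 w3=0
t10.Δ0 w0=1 w8=1 clk=0 w2=0 w5=1 w1=0 w4=0 w7=1 w6=0 w3=0
t10.Δ1 w0=1 w8=1 clk=1 w2=0 w5=1 w1=0 w4=1 w7=1 w6=0 w3=0
t10.Δ2 w0=0 w8=1 clk=1 w2=0 w5=1 w1=0 w4=1 w7=1 w6=0 w3=1
t10.Δ3 w0=0 w8=1 clk=1 w2=0 w5=1 w1=0 w4=1 w7=1 w6=1 w3=1
t11.Δ0 w0=0 w8=1 clk=1 w2=0 w5=1 w1=0 w4=1 w7=1 w6=1 w3=1
t11.Δ1 w0=0 w8=1 clk=0 w2=0 w5=1 w1=0 w4=1 w7=1 w6=1 w3=1
t12.Δ0 w0=0 w8=1 clk=0 w2=0 w5=1 w1=0 w4=1 w7=1 w6=1 w3=1
t12.Δ1 w0=0 w8=1 clk=1 w2=0 w5=1 w1=0 w4=1 w7=1 w6=1 w3=1
t12.Δ2 w0=1 w8=1 clk=1 w2=0 w5=1 w1=0 w4=1 w7=1 w6=1 w3=0
t12.Δ3 w0=1 w8=1 clk=1 w2=0 w5=1 w1=0 w4=1 w7=1 w6=0 w3=0
t13.Δ0 w0=1 w8=1 clk=1 w2=0 w5=1 w1=0 w4=1 w7=1 w6=0 w3=0
t13.Δ1 w0=1 w8=1 clk=0 w2=0 w5=1 w1=0 w4=1 w7=1 w6=0 w3=0
t14.Δ0 w0=1 w8=1 clk=0 w2=0 w5=1 w1=0 w4=1 w7=1 w6=0 w3=0
t14.Δ1 w0=1 w8=1 clk=1 w2=0 w5=1 w1=0 w4=1 w7=1 w6=0 w3=0
t14.Δ2 w0=0 w8=1 clk=1 w2=0 w5=1 w1=0 w4=1 w7=1 w6=0 w3=1
t14.Δ3 w0=0 w8=1 clk=1 w2=0 w5=1 w1=0 w4=1 w7=1 w6=1 w3=1
t15.Δ0 w0=0 w8=1 clk=1 w2=0 w5=1 w1=0 w4=1 w7=1 w6=1 w3=1
t15.Δ1 w0=0 w8=1 clk=0 w2=0 w5=1 w1=0 w4=1 w7=1 w6=1 w3=1
t16.Δ0 w0=0 w8=1 clk=0 w2=0 w5=1 w1=0 w4=1 w7=1 w6=1 w3=1
t16.Δ1 w0=0 w8=1 clk=1 w2=0 w5=1 w1=0 w4=1 w7=1 w6=1 w3=1
t16.Δ2 w0=1 w8=1 clk=1 w2=0 w5=1 w1=0 w4=1 w7=1 w6=1 w3=0
t16.Δ3 w0=1 w8=1 clk=1 w2=0 w5=1 w1=0 w4=1 w7=1 w6=0 w3=0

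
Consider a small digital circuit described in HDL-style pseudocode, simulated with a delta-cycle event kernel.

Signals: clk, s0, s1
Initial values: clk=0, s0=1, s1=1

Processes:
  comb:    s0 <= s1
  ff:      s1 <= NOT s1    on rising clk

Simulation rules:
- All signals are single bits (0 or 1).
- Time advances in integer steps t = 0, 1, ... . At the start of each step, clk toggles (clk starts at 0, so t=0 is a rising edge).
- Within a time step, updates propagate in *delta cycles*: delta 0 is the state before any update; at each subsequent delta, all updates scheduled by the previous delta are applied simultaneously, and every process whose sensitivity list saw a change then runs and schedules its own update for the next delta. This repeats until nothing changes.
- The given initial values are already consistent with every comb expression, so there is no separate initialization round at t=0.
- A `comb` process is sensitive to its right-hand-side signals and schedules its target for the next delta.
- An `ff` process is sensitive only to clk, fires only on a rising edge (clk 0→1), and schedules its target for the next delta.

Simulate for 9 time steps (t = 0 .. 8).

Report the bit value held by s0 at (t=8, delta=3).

0

[bits: s0,s1,clk]
t=0: Δ0=110 Δ1=111 Δ2=101 Δ3=001 | 3Δ
t=1: Δ0=001 Δ1=000 | 1Δ
t=2: Δ0=000 Δ1=001 Δ2=011 Δ3=111 | 3Δ
t=3: Δ0=111 Δ1=110 | 1Δ
t=4: Δ0=110 Δ1=111 Δ2=101 Δ3=001 | 3Δ
t=5: Δ0=001 Δ1=000 | 1Δ
t=6: Δ0=000 Δ1=001 Δ2=011 Δ3=111 | 3Δ
t=7: Δ0=111 Δ1=110 | 1Δ
t=8: Δ0=110 Δ1=111 Δ2=101 Δ3=001 | 3Δ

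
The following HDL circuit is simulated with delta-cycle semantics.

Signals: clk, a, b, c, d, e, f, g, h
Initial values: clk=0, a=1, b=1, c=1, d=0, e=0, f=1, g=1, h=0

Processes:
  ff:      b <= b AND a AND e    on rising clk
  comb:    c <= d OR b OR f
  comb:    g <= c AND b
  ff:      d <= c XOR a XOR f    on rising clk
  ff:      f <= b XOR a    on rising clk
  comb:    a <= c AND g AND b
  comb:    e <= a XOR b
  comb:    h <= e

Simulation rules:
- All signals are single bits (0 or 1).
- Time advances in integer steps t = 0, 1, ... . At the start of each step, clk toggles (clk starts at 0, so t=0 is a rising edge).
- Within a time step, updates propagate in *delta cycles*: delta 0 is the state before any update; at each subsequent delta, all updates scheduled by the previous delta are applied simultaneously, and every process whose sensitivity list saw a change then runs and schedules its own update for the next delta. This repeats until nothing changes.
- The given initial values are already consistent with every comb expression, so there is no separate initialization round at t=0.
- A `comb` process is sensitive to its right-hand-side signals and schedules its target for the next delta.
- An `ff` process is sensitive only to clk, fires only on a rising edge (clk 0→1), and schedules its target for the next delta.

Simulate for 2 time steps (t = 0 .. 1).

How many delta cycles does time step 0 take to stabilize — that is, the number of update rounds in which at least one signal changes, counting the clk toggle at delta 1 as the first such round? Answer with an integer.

t0.Δ0 g=1 c=1 d=0 h=0 a=1 e=0 clk=0 b=1 f=1
t0.Δ1 g=1 c=1 d=0 h=0 a=1 e=0 clk=1 b=1 f=1
t0.Δ2 g=1 c=1 d=1 h=0 a=1 e=0 clk=1 b=0 f=0
t0.Δ3 g=0 c=1 d=1 h=0 a=0 e=1 clk=1 b=0 f=0
t0.Δ4 g=0 c=1 d=1 h=1 a=0 e=0 clk=1 b=0 f=0
t0.Δ5 g=0 c=1 d=1 h=0 a=0 e=0 clk=1 b=0 f=0
t1.Δ0 g=0 c=1 d=1 h=0 a=0 e=0 clk=1 b=0 f=0
t1.Δ1 g=0 c=1 d=1 h=0 a=0 e=0 clk=0 b=0 f=0

5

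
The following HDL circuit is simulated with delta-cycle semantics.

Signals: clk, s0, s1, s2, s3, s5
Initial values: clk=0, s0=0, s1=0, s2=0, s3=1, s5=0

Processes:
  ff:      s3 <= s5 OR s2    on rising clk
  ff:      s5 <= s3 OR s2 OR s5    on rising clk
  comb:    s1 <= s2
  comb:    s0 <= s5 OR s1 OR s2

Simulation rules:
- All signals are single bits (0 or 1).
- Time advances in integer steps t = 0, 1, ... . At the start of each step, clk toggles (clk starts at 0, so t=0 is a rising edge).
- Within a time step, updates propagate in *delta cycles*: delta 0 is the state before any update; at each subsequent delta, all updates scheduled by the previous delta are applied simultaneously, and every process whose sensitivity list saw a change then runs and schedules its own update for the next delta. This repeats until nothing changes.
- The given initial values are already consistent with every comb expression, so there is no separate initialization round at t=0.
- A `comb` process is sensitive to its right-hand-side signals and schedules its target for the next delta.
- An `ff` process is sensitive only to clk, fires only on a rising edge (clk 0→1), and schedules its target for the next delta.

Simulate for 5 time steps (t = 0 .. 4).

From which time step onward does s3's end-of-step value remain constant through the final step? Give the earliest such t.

2

t=0 Δ0: s3=1 clk=0 s2=0 s0=0 s5=0 s1=0
  Δ1: clk:0→1
  Δ2: s3:1→0, s5:0→1
  Δ3: s0:0→1
  (3Δ to stable)
t=1 Δ0: s3=0 clk=1 s2=0 s0=1 s5=1 s1=0
  Δ1: clk:1→0
  (1Δ to stable)
t=2 Δ0: s3=0 clk=0 s2=0 s0=1 s5=1 s1=0
  Δ1: clk:0→1
  Δ2: s3:0→1
  (2Δ to stable)
t=3 Δ0: s3=1 clk=1 s2=0 s0=1 s5=1 s1=0
  Δ1: clk:1→0
  (1Δ to stable)
t=4 Δ0: s3=1 clk=0 s2=0 s0=1 s5=1 s1=0
  Δ1: clk:0→1
  (1Δ to stable)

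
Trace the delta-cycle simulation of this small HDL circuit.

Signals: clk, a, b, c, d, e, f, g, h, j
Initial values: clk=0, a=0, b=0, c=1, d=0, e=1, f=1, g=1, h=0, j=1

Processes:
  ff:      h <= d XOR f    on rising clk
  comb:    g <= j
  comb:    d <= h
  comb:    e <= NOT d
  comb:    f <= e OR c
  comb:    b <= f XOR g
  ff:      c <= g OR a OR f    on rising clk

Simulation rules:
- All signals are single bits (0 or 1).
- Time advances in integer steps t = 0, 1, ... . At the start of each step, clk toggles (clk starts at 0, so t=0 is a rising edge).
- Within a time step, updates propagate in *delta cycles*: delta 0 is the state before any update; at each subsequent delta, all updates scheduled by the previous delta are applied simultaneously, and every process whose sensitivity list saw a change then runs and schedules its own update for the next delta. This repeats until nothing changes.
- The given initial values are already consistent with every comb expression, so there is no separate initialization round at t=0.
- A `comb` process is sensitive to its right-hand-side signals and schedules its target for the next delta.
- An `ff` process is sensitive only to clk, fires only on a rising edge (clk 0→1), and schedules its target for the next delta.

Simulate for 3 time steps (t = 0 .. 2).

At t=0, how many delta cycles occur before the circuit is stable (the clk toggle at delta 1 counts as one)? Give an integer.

4

[bits: f,j,h,d,e,a,clk,c,g,b]
t=0: Δ0=1100100110 Δ1=1100101110 Δ2=1110101110 Δ3=1111101110 Δ4=1111001110 | 4Δ
t=1: Δ0=1111001110 Δ1=1111000110 | 1Δ
t=2: Δ0=1111000110 Δ1=1111001110 Δ2=1101001110 Δ3=1100001110 Δ4=1100101110 | 4Δ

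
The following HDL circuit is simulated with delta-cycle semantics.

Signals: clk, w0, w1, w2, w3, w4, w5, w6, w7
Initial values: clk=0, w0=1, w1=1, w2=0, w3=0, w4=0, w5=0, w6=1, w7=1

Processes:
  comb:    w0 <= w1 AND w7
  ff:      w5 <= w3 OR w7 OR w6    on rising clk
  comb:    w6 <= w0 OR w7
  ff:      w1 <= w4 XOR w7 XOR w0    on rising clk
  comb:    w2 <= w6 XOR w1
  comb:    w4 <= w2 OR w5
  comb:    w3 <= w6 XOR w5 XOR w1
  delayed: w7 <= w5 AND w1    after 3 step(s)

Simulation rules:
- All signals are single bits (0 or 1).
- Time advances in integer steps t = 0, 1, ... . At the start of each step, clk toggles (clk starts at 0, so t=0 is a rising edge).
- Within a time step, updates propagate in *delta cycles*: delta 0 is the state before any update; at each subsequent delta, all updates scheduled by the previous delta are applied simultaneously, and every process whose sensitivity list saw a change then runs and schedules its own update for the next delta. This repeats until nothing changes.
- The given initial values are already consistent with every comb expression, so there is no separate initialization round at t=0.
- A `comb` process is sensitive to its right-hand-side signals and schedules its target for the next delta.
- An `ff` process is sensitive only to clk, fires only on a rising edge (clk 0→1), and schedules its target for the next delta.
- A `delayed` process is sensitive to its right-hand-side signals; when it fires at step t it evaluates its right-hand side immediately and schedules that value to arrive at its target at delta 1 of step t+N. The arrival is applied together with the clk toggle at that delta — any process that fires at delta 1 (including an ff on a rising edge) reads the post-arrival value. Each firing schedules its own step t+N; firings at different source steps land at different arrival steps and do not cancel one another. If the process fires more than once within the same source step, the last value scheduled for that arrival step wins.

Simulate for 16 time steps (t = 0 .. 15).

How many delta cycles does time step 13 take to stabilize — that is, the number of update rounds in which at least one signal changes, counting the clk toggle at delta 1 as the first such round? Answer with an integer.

4

t=0 Δ0: w2=0 clk=0 w4=0 w0=1 w3=0 w1=1 w7=1 w5=0 w6=1
  Δ1: clk:0→1
  Δ2: w1:1→0, w5:0→1
  Δ3: w2:0→1, w4:0→1, w0:1→0
  (3Δ to stable)
t=1 Δ0: w2=1 clk=1 w4=1 w0=0 w3=0 w1=0 w7=1 w5=1 w6=1
  Δ1: clk:1→0
  (1Δ to stable)
t=2 Δ0: w2=1 clk=0 w4=1 w0=0 w3=0 w1=0 w7=1 w5=1 w6=1
  Δ1: clk:0→1
  (1Δ to stable)
t=3 Δ0: w2=1 clk=1 w4=1 w0=0 w3=0 w1=0 w7=1 w5=1 w6=1
  Δ1: clk:1→0, w7:1→0
  Δ2: w6:1→0
  Δ3: w2:1→0, w3:0→1
  (3Δ to stable)
t=4 Δ0: w2=0 clk=0 w4=1 w0=0 w3=1 w1=0 w7=0 w5=1 w6=0
  Δ1: clk:0→1
  Δ2: w1:0→1
  Δ3: w2:0→1, w3:1→0
  (3Δ to stable)
t=5 Δ0: w2=1 clk=1 w4=1 w0=0 w3=0 w1=1 w7=0 w5=1 w6=0
  Δ1: clk:1→0
  (1Δ to stable)
t=6 Δ0: w2=1 clk=0 w4=1 w0=0 w3=0 w1=1 w7=0 w5=1 w6=0
  Δ1: clk:0→1
  Δ2: w5:1→0
  Δ3: w3:0→1
  (3Δ to stable)
t=7 Δ0: w2=1 clk=1 w4=1 w0=0 w3=1 w1=1 w7=0 w5=0 w6=0
  Δ1: clk:1→0, w7:0→1
  Δ2: w0:0→1, w6:0→1
  Δ3: w2:1→0, w3:1→0
  Δ4: w4:1→0
  (4Δ to stable)
t=8 Δ0: w2=0 clk=0 w4=0 w0=1 w3=0 w1=1 w7=1 w5=0 w6=1
  Δ1: clk:0→1
  Δ2: w1:1→0, w5:0→1
  Δ3: w2:0→1, w4:0→1, w0:1→0
  (3Δ to stable)
t=9 Δ0: w2=1 clk=1 w4=1 w0=0 w3=0 w1=0 w7=1 w5=1 w6=1
  Δ1: clk:1→0, w7:1→0
  Δ2: w6:1→0
  Δ3: w2:1→0, w3:0→1
  (3Δ to stable)
t=10 Δ0: w2=0 clk=0 w4=1 w0=0 w3=1 w1=0 w7=0 w5=1 w6=0
  Δ1: clk:0→1
  Δ2: w1:0→1
  Δ3: w2:0→1, w3:1→0
  (3Δ to stable)
t=11 Δ0: w2=1 clk=1 w4=1 w0=0 w3=0 w1=1 w7=0 w5=1 w6=0
  Δ1: clk:1→0
  (1Δ to stable)
t=12 Δ0: w2=1 clk=0 w4=1 w0=0 w3=0 w1=1 w7=0 w5=1 w6=0
  Δ1: clk:0→1
  Δ2: w5:1→0
  Δ3: w3:0→1
  (3Δ to stable)
t=13 Δ0: w2=1 clk=1 w4=1 w0=0 w3=1 w1=1 w7=0 w5=0 w6=0
  Δ1: clk:1→0, w7:0→1
  Δ2: w0:0→1, w6:0→1
  Δ3: w2:1→0, w3:1→0
  Δ4: w4:1→0
  (4Δ to stable)
t=14 Δ0: w2=0 clk=0 w4=0 w0=1 w3=0 w1=1 w7=1 w5=0 w6=1
  Δ1: clk:0→1
  Δ2: w1:1→0, w5:0→1
  Δ3: w2:0→1, w4:0→1, w0:1→0
  (3Δ to stable)
t=15 Δ0: w2=1 clk=1 w4=1 w0=0 w3=0 w1=0 w7=1 w5=1 w6=1
  Δ1: clk:1→0, w7:1→0
  Δ2: w6:1→0
  Δ3: w2:1→0, w3:0→1
  (3Δ to stable)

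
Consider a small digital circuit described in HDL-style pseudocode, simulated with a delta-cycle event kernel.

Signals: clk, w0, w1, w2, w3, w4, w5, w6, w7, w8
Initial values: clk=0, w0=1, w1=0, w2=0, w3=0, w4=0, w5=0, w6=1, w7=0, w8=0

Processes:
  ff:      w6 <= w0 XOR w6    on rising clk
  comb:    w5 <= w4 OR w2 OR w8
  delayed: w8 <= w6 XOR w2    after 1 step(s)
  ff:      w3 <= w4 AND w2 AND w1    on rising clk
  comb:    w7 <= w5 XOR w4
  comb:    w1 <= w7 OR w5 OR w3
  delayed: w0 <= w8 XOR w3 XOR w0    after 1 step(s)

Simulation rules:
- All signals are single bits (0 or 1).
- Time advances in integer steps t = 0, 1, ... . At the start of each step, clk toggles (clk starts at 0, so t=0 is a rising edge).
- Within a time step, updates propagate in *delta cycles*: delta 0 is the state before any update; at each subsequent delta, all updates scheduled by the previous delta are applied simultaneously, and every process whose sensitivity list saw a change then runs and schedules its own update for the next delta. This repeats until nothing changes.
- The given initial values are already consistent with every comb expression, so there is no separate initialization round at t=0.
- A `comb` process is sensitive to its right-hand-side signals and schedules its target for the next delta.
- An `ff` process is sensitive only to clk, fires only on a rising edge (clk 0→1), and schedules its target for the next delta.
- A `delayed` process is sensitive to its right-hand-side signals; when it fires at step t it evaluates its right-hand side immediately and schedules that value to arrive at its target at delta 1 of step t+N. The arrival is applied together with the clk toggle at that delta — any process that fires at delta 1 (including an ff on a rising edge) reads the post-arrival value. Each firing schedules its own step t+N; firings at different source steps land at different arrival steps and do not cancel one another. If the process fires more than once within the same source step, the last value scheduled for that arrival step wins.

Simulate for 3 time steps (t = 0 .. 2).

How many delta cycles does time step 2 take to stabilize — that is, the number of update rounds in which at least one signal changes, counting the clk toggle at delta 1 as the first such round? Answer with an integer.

2

t0.Δ0 w5=0 w4=0 clk=0 w7=0 w1=0 w6=1 w3=0 w8=0 w0=1 w2=0
t0.Δ1 w5=0 w4=0 clk=1 w7=0 w1=0 w6=1 w3=0 w8=0 w0=1 w2=0
t0.Δ2 w5=0 w4=0 clk=1 w7=0 w1=0 w6=0 w3=0 w8=0 w0=1 w2=0
t1.Δ0 w5=0 w4=0 clk=1 w7=0 w1=0 w6=0 w3=0 w8=0 w0=1 w2=0
t1.Δ1 w5=0 w4=0 clk=0 w7=0 w1=0 w6=0 w3=0 w8=0 w0=1 w2=0
t2.Δ0 w5=0 w4=0 clk=0 w7=0 w1=0 w6=0 w3=0 w8=0 w0=1 w2=0
t2.Δ1 w5=0 w4=0 clk=1 w7=0 w1=0 w6=0 w3=0 w8=0 w0=1 w2=0
t2.Δ2 w5=0 w4=0 clk=1 w7=0 w1=0 w6=1 w3=0 w8=0 w0=1 w2=0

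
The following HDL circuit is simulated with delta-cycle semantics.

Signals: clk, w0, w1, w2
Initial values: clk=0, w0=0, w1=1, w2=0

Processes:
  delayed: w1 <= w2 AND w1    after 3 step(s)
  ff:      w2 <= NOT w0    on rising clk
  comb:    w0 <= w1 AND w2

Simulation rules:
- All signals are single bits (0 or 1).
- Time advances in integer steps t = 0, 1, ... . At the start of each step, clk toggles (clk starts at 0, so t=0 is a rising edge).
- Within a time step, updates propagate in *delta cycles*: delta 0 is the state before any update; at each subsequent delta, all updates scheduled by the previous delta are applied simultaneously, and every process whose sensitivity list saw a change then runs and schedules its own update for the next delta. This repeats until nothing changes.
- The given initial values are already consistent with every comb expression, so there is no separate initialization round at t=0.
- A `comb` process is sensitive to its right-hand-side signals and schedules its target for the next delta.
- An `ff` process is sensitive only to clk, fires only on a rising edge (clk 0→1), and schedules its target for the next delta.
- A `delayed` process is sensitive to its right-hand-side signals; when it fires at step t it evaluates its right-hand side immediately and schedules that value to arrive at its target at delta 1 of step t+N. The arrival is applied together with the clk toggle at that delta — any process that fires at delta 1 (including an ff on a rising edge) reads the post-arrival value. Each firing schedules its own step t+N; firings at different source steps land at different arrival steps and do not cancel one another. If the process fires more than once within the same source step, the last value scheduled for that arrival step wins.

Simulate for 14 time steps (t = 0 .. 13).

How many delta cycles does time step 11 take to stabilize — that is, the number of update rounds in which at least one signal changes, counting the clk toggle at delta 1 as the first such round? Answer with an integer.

2

[bits: w2,clk,w0,w1]
t=0: Δ0=0001 Δ1=0101 Δ2=1101 Δ3=1111 | 3Δ
t=1: Δ0=1111 Δ1=1011 | 1Δ
t=2: Δ0=1011 Δ1=1111 Δ2=0111 Δ3=0101 | 3Δ
t=3: Δ0=0101 Δ1=0001 | 1Δ
t=4: Δ0=0001 Δ1=0101 Δ2=1101 Δ3=1111 | 3Δ
t=5: Δ0=1111 Δ1=1010 Δ2=1000 | 2Δ
t=6: Δ0=1000 Δ1=1100 | 1Δ
t=7: Δ0=1100 Δ1=1001 Δ2=1011 | 2Δ
t=8: Δ0=1011 Δ1=1110 Δ2=0100 | 2Δ
t=9: Δ0=0100 Δ1=0000 | 1Δ
t=10: Δ0=0000 Δ1=0101 Δ2=1101 Δ3=1111 | 3Δ
t=11: Δ0=1111 Δ1=1010 Δ2=1000 | 2Δ
t=12: Δ0=1000 Δ1=1100 | 1Δ
t=13: Δ0=1100 Δ1=1001 Δ2=1011 | 2Δ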